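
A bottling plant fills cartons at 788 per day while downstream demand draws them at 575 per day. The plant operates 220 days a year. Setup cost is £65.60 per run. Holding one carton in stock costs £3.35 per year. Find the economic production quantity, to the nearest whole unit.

Annual demand D = 575 × 220 = 126,500.
Production build-up factor (1 − d/p) = 1 − 575/788 = 0.2703.
Q* = √(2DS / (H(1 − d/p))) = √(2 × 126,500 × 65.6 / (3.35 × 0.2703)).
= √(16,596,800 / 0.9055) ≈ 4281.176.

Q* ≈ 4,281 cartons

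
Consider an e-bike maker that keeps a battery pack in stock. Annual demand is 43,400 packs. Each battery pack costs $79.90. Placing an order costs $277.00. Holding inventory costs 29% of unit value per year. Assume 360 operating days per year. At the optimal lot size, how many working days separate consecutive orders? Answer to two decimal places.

T ≈ 8.45 days

Holding cost H = 0.29 × $79.90 = $23.1710 per unit per year.
EOQ = √(2DS/H) = √(2 × 43,400 × 277 / 23.171) ≈ 1018.66.
Cycle time = Q*/D × 360 = 1018.66 / 43,400 × 360 ≈ 8.450 days.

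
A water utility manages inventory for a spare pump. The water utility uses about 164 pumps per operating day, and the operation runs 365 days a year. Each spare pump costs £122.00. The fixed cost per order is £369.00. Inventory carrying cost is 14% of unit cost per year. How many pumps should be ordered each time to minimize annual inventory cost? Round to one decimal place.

Q* ≈ 1,608.2 pumps

Annual demand D = 164 × 365 = 59,860.
Holding cost H = 0.14 × £122.00 = £17.0800 per unit per year.
EOQ = √(2DS / H) = √(2 × 59,860 × 369 / 17.08).
= √(44,176,680 / 17.08) = √2,586,456.6745 ≈ 1608.246.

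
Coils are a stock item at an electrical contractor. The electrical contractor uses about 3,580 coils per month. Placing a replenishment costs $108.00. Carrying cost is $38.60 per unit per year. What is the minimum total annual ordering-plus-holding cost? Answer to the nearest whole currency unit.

Annual demand D = 3,580 × 12 = 42,960.
EOQ = √(2DS/H) = √(2 × 42,960 × 108 / 38.6) ≈ 490.30.
At Q*, ordering cost (D/Q*)S equals holding cost (Q*/2)H, each = √(DSH/2).
Minimum total = √(2DSH) = √(2 × 42,960 × 108 × 38.6) ≈ 18925.731.

TC* ≈ $18,926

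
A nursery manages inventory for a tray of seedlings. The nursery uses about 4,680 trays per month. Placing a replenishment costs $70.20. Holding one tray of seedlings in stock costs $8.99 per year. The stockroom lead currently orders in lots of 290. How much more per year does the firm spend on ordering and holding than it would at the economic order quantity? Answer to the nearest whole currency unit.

Extra cost ≈ $6,479 per year

Annual demand D = 4,680 × 12 = 56,160.
EOQ = √(2DS/H) = √(2 × 56,160 × 70.2 / 8.99) ≈ 936.52.
Cost at Q* = (D/Q*)S + (Q*/2)H = √(2DSH) ≈ $8,419.32.
Cost at Q = 290: (56,160/290)×70.2 + (290/2)×8.99 = $13,594.59 + $1,303.55 = $14,898.14.
Excess = $14,898.14 − $8,419.32 = $6,478.82.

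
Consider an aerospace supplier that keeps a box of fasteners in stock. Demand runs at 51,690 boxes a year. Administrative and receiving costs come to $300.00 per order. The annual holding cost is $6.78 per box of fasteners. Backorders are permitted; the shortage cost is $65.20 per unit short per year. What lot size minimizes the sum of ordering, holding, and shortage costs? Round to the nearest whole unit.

With planned backorders, Q* = √(2DS/H) · √((H+B)/B).
√(2DS/H) = √(2 × 51,690 × 300 / 6.78) = 2138.770.
√((H+B)/B) = √((6.78+65.2)/65.2) = 1.0507.
Q* ≈ 2247.223.

Q* ≈ 2,247 boxes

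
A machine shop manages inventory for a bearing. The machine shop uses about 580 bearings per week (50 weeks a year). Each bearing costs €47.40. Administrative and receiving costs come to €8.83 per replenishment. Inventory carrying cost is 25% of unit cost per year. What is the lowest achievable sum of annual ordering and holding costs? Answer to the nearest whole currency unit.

Annual demand D = 580 × 50 = 29,000.
Holding cost H = 0.25 × €47.40 = €11.8500 per unit per year.
The optimal lot size = √(2DS/H) = √(2 × 29,000 × 8.83 / 11.85) ≈ 207.89.
At Q*, ordering cost (D/Q*)S equals holding cost (Q*/2)H, each = √(DSH/2).
Minimum total = √(2DSH) = √(2 × 29,000 × 8.83 × 11.85) ≈ 2463.505.

TC* ≈ €2,464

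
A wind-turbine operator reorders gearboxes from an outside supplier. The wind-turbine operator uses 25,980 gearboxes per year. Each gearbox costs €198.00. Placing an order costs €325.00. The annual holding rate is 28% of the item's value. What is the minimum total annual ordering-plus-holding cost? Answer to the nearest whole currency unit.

TC* ≈ €30,598

Holding cost H = 0.28 × €198.00 = €55.4400 per unit per year.
EOQ = √(2DS/H) = √(2 × 25,980 × 325 / 55.44) ≈ 551.91.
At the optimum the two cost components are equal, so total cost = 2·(Q*/2)H = Q*·H.
Minimum total = √(2DSH) = √(2 × 25,980 × 325 × 55.44) ≈ 30597.635.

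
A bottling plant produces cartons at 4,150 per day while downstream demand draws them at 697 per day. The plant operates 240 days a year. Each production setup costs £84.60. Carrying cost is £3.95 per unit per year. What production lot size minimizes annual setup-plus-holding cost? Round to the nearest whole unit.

Annual demand D = 697 × 240 = 167,280.
Production build-up factor (1 − d/p) = 1 − 697/4,150 = 0.8320.
Q* = √(2DS / (H(1 − d/p))) = √(2 × 167,280 × 84.6 / (3.95 × 0.8320)).
= √(28,303,776 / 3.2866) ≈ 2934.603.

Q* ≈ 2,935 cartons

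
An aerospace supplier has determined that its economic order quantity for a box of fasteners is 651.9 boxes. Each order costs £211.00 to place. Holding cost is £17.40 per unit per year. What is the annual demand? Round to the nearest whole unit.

Invert the EOQ relation Q*² = 2DS/H.
From Q* = √(2DS/H): D = Q*²H / (2S) = 651.9² × 17.4 / (2 × 211) = 17522.609.

D ≈ 17,523 boxes per year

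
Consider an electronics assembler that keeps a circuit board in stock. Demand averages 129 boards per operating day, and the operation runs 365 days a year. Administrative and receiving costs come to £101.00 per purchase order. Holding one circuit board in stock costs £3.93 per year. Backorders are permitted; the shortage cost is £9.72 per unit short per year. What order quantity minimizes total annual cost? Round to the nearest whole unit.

Q* ≈ 1,844 boards

Annual demand D = 129 × 365 = 47,085.
With planned backorders, Q* = √(2DS/H) · √((H+B)/B).
√(2DS/H) = √(2 × 47,085 × 101 / 3.93) = 1555.682.
√((H+B)/B) = √((3.93+9.72)/9.72) = 1.1850.
Q* ≈ 1843.546.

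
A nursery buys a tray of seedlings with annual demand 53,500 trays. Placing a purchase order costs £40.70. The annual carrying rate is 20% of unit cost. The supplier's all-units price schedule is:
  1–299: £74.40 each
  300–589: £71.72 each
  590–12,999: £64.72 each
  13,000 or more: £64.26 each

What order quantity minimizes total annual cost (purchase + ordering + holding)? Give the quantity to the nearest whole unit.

Q* ≈ 590 trays

Holding cost per unit per year at price C is H = 0.20·C.
For each price level, check whether its EOQ is feasible; otherwise the best quantity at that price is the breakpoint.
Tier 1 (£74.40): EOQ = 541.0 exceeds tier's upper bound 299, so this tier is dominated.
EOQ at £71.72 = 551.0 (feasible in tier 2): TC = 53,500×£71.72 + (53,500/551.0)×40.7 + (551.0/2)×0.20×£71.72 = £3,844,923.59.
EOQ at £64.72 = 580.0 < 590, so use break Q=590: TC = 53,500×£64.72 + (53,500/590.0)×40.7 + (590.0/2)×0.20×£64.72 = £3,470,029.07.
EOQ at £64.26 = 582.1 < 13000, so use break Q=13000: TC = 53,500×£64.26 + (53,500/13000.0)×40.7 + (13000.0/2)×0.20×£64.26 = £3,521,615.50.
Lowest total cost is £3,470,029.07 at Q = 590.0.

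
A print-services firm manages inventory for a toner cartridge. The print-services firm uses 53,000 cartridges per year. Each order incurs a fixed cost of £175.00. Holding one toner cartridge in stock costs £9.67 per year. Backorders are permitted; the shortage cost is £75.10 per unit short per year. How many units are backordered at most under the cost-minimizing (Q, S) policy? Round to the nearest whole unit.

S* ≈ 168 cartridges

With planned backorders, Q* = √(2DS/H) · √((H+B)/B).
√(2DS/H) = √(2 × 53,000 × 175 / 9.67) = 1385.029.
√((H+B)/B) = √((9.67+75.1)/75.1) = 1.0624.
Q* ≈ 1471.499.
S* = Q* · H/(H+B) = 1471.499 × 9.67/84.77 ≈ 167.859.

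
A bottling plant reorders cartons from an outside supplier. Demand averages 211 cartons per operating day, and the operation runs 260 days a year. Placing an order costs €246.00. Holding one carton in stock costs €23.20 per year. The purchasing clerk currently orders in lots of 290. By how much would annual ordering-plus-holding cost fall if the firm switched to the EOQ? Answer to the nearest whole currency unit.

Extra cost ≈ €24,877 per year

Annual demand D = 211 × 260 = 54,860.
EOQ = √(2DS/H) = √(2 × 54,860 × 246 / 23.2) ≈ 1078.62.
Cost at Q* = (D/Q*)S + (Q*/2)H = √(2DSH) ≈ €25,023.87.
Cost at Q = 290: (54,860/290)×246 + (290/2)×23.2 = €46,536.41 + €3,364.00 = €49,900.41.
Excess = €49,900.41 − €25,023.87 = €24,876.55.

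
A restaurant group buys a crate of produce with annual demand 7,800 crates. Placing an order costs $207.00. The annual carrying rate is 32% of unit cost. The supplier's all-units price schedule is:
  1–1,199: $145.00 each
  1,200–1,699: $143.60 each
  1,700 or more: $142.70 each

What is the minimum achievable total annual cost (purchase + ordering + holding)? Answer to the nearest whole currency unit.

TC* ≈ $1,143,241

Holding cost per unit per year at price C is H = 0.32·C.
Candidates are each tier's EOQ (if it falls in that tier) and each price-break quantity.
EOQ at $145.00 = 263.8 (feasible in tier 1): TC = 7,800×$145.00 + (7,800/263.8)×207 + (263.8/2)×0.32×$145.00 = $1,143,240.71.
EOQ at $143.60 = 265.1 < 1200, so use break Q=1200: TC = 7,800×$143.60 + (7,800/1200.0)×207 + (1200.0/2)×0.32×$143.60 = $1,148,996.70.
EOQ at $142.70 = 265.9 < 1700, so use break Q=1700: TC = 7,800×$142.70 + (7,800/1700.0)×207 + (1700.0/2)×0.32×$142.70 = $1,152,824.16.
Lowest total cost among the candidates is at Q = 263.8.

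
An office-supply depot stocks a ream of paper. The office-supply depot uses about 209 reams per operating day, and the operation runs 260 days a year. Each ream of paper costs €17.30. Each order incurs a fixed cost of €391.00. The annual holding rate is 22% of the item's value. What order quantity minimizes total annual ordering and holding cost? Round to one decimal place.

Annual demand D = 209 × 260 = 54,340.
Holding cost H = 0.22 × €17.30 = €3.8060 per unit per year.
EOQ = √(2DS / H) = √(2 × 54,340 × 391 / 3.806).
= √(42,493,880 / 3.806) = √11,164,971.0983 ≈ 3341.403.

Q* ≈ 3,341.4 reams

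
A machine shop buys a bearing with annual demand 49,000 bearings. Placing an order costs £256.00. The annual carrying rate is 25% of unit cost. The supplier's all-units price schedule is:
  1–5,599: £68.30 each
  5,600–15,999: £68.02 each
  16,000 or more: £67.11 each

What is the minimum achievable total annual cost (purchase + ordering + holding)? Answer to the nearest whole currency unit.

TC* ≈ £3,367,397

Holding cost per unit per year at price C is H = 0.25·C.
Evaluate total cost at each tier's feasible EOQ or, if the EOQ is below the tier, at the tier's minimum quantity.
EOQ at £68.30 = 1212.1 (feasible in tier 1): TC = 49,000×£68.30 + (49,000/1212.1)×256 + (1212.1/2)×0.25×£68.30 = £3,367,397.28.
EOQ at £68.02 = 1214.6 < 5600, so use break Q=5600: TC = 49,000×£68.02 + (49,000/5600.0)×256 + (5600.0/2)×0.25×£68.02 = £3,382,834.00.
EOQ at £67.11 = 1222.8 < 16000, so use break Q=16000: TC = 49,000×£67.11 + (49,000/16000.0)×256 + (16000.0/2)×0.25×£67.11 = £3,423,394.00.
Lowest total cost among the candidates is at Q = 1212.1.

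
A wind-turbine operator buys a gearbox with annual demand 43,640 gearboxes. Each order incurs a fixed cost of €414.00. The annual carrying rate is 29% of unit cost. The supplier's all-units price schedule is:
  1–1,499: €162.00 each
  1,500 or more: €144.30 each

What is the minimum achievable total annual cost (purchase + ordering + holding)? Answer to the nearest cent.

Holding cost per unit per year at price C is H = 0.29·C.
Evaluate total cost at each tier's feasible EOQ or, if the EOQ is below the tier, at the tier's minimum quantity.
EOQ at €162.00 = 877.0 (feasible in tier 1): TC = 43,640×€162.00 + (43,640/877.0)×414 + (877.0/2)×0.29×€162.00 = €7,110,881.60.
EOQ at €144.30 = 929.2 < 1500, so use break Q=1500: TC = 43,640×€144.30 + (43,640/1500.0)×414 + (1500.0/2)×0.29×€144.30 = €6,340,681.89.
Lowest total cost among the candidates is at Q = 1500.0.

TC* ≈ €6,340,681.89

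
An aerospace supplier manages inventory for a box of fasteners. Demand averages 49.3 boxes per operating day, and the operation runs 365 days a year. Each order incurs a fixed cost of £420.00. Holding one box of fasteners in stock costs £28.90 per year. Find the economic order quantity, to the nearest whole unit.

Annual demand D = 49.3 × 365 = 17,994.5.
EOQ = √(2DS / H) = √(2 × 17,994.5 × 420 / 28.9).
= √(15,115,380 / 28.9) = √523,023.5294 ≈ 723.204.

Q* ≈ 723 boxes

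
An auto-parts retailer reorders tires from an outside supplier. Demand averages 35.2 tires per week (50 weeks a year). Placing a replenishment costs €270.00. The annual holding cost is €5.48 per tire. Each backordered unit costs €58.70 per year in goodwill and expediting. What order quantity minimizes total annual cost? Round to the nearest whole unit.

Annual demand D = 35.2 × 50 = 1,760.
With planned backorders, Q* = √(2DS/H) · √((H+B)/B).
√(2DS/H) = √(2 × 1,760 × 270 / 5.48) = 416.450.
√((H+B)/B) = √((5.48+58.7)/58.7) = 1.0456.
Q* ≈ 435.455.

Q* ≈ 435 tires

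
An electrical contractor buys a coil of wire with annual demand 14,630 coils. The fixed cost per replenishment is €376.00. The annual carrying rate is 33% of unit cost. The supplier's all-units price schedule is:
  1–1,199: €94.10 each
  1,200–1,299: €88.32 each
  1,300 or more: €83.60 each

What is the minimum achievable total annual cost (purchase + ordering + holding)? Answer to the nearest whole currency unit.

Holding cost per unit per year at price C is H = 0.33·C.
Candidates are each tier's EOQ (if it falls in that tier) and each price-break quantity.
EOQ at €94.10 = 595.2 (feasible in tier 1): TC = 14,630×€94.10 + (14,630/595.2)×376 + (595.2/2)×0.33×€94.10 = €1,395,166.44.
EOQ at €88.32 = 614.4 < 1200, so use break Q=1200: TC = 14,630×€88.32 + (14,630/1200.0)×376 + (1200.0/2)×0.33×€88.32 = €1,314,193.03.
EOQ at €83.60 = 631.5 < 1300, so use break Q=1300: TC = 14,630×€83.60 + (14,630/1300.0)×376 + (1300.0/2)×0.33×€83.60 = €1,245,231.65.
Lowest total cost among the candidates is at Q = 1300.0.

TC* ≈ €1,245,232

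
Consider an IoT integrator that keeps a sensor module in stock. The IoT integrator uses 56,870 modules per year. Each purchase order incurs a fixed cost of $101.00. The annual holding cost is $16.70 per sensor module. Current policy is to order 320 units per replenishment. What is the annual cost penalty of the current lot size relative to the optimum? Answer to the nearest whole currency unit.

EOQ = √(2DS/H) = √(2 × 56,870 × 101 / 16.7) ≈ 829.39.
Cost at Q* = (D/Q*)S + (Q*/2)H = √(2DSH) ≈ $13,850.82.
Cost at Q = 320: (56,870/320)×101 + (320/2)×16.7 = $17,949.59 + $2,672.00 = $20,621.59.
Excess = $20,621.59 − $13,850.82 = $6,770.77.

Extra cost ≈ $6,771 per year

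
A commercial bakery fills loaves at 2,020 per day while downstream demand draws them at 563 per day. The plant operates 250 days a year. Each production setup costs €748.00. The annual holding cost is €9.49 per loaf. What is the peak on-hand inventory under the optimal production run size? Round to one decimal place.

I_max ≈ 4,000.5 loaves

Annual demand D = 563 × 250 = 140,750.
Production build-up factor (1 − d/p) = 1 − 563/2,020 = 0.7213.
Q* = √(2DS / (H(1 − d/p))) = √(2 × 140,750 × 748 / (9.49 × 0.7213)).
= √(210,562,000 / 6.845) ≈ 5546.293.
Maximum inventory = Q*(1 − d/p) = 5546.293 × 0.7213 ≈ 4000.470.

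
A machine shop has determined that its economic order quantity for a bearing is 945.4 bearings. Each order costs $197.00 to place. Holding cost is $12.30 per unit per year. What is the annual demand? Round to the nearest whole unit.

Invert the EOQ relation Q*² = 2DS/H.
From Q* = √(2DS/H): D = Q*²H / (2S) = 945.4² × 12.3 / (2 × 197) = 27902.305.

D ≈ 27,902 bearings per year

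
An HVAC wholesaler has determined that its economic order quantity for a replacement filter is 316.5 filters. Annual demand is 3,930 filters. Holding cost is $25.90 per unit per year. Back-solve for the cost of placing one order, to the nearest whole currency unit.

The basic EOQ model gives Q* = √(2DS/H); rearrange for the unknown.
From Q* = √(2DS/H): S = Q*²H / (2D) = 316.5² × 25.9 / (2 × 3,930) = 330.0841.

S ≈ $330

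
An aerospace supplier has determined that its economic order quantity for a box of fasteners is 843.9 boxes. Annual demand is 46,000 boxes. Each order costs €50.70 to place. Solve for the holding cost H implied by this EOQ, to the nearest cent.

Invert the EOQ relation Q*² = 2DS/H.
From Q* = √(2DS/H): H = 2DS / Q*² = 2 × 46,000 × 50.7 / 843.9² = 6.5496.

H ≈ €6.55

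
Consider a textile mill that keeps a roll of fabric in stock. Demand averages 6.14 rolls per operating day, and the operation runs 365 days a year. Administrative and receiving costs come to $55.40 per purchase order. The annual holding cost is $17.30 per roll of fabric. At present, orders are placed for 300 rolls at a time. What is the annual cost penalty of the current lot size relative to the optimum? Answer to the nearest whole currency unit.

Annual demand D = 6.14 × 365 = 2,241.1.
EOQ = √(2DS/H) = √(2 × 2,241.1 × 55.4 / 17.3) ≈ 119.81.
Cost at Q* = (D/Q*)S + (Q*/2)H = √(2DSH) ≈ $2,072.64.
Cost at Q = 300: (2,241.1/300)×55.4 + (300/2)×17.3 = $413.86 + $2,595.00 = $3,008.86.
Excess = $3,008.86 − $2,072.64 = $936.22.

Extra cost ≈ $936 per year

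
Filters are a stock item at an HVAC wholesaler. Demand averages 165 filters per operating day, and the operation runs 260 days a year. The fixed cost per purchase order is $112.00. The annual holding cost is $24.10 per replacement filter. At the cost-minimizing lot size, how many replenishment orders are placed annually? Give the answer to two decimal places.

N ≈ 67.94 orders per year

Annual demand D = 165 × 260 = 42,900.
The optimal lot size = √(2DS/H) = √(2 × 42,900 × 112 / 24.1) ≈ 631.46.
Orders per year = D / Q* = 42,900 / 631.46 ≈ 67.938.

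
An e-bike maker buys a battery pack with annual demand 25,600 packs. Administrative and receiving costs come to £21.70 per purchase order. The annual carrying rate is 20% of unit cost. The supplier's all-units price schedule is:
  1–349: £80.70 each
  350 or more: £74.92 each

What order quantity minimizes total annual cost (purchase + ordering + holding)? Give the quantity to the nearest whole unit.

Q* ≈ 350 packs

Holding cost per unit per year at price C is H = 0.20·C.
Evaluate total cost at each tier's feasible EOQ or, if the EOQ is below the tier, at the tier's minimum quantity.
EOQ at £80.70 = 262.4 (feasible in tier 1): TC = 25,600×£80.70 + (25,600/262.4)×21.7 + (262.4/2)×0.20×£80.70 = £2,070,154.64.
EOQ at £74.92 = 272.3 < 350, so use break Q=350: TC = 25,600×£74.92 + (25,600/350.0)×21.7 + (350.0/2)×0.20×£74.92 = £1,922,161.40.
Lowest total cost is £1,922,161.40 at Q = 350.0.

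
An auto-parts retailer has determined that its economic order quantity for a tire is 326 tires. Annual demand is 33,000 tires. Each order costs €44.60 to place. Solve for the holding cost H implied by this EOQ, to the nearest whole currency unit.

The basic EOQ model gives Q* = √(2DS/H); rearrange for the unknown.
From Q* = √(2DS/H): H = 2DS / Q*² = 2 × 33,000 × 44.6 / 326² = 27.6977.

H ≈ €28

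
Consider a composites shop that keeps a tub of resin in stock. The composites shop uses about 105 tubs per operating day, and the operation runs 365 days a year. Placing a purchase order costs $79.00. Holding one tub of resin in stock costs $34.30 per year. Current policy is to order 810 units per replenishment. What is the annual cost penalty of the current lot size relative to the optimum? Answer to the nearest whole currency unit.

Extra cost ≈ $3,218 per year

Annual demand D = 105 × 365 = 38,325.
EOQ = √(2DS/H) = √(2 × 38,325 × 79 / 34.3) ≈ 420.17.
Cost at Q* = (D/Q*)S + (Q*/2)H = √(2DSH) ≈ $14,411.75.
Cost at Q = 810: (38,325/810)×79 + (810/2)×34.3 = $3,737.87 + $13,891.50 = $17,629.37.
Excess = $17,629.37 − $14,411.75 = $3,217.62.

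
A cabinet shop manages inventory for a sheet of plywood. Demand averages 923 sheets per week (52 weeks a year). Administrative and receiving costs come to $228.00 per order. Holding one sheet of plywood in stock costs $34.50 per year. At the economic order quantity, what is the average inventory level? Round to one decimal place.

Average inventory ≈ 398.2 sheets

Annual demand D = 923 × 52 = 47,996.
The optimal lot size = √(2DS/H) = √(2 × 47,996 × 228 / 34.5) ≈ 796.48.
Average inventory = Q*/2 ≈ 796.48 / 2 = 398.240.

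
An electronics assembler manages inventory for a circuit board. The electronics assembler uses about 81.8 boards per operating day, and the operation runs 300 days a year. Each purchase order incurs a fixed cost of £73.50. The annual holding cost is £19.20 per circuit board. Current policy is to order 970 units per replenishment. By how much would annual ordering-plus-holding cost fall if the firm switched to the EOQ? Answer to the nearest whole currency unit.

Extra cost ≈ £2,849 per year

Annual demand D = 81.8 × 300 = 24,540.
EOQ = √(2DS/H) = √(2 × 24,540 × 73.5 / 19.2) ≈ 433.46.
Cost at Q* = (D/Q*)S + (Q*/2)H = √(2DSH) ≈ £8,322.36.
Cost at Q = 970: (24,540/970)×73.5 + (970/2)×19.2 = £1,859.47 + £9,312.00 = £11,171.47.
Excess = £11,171.47 − £8,322.36 = £2,849.11.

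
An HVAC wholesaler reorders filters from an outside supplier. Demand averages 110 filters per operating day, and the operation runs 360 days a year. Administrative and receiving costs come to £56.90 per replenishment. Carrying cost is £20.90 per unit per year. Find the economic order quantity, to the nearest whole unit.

Annual demand D = 110 × 360 = 39,600.
EOQ = √(2DS / H) = √(2 × 39,600 × 56.9 / 20.9).
= √(4,506,480 / 20.9) = √215,621.0526 ≈ 464.350.

Q* ≈ 464 filters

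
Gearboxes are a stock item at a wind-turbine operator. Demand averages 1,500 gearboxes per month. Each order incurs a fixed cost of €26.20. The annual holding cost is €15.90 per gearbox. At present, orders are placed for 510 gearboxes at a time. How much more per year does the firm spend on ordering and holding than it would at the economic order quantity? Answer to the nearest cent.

Annual demand D = 1,500 × 12 = 18,000.
EOQ = √(2DS/H) = √(2 × 18,000 × 26.2 / 15.9) ≈ 243.56.
Cost at Q* = (D/Q*)S + (Q*/2)H = √(2DSH) ≈ €3,872.58.
Cost at Q = 510: (18,000/510)×26.2 + (510/2)×15.9 = €924.71 + €4,054.50 = €4,979.21.
Excess = €4,979.21 − €3,872.58 = €1,106.63.

Extra cost ≈ €1,106.63 per year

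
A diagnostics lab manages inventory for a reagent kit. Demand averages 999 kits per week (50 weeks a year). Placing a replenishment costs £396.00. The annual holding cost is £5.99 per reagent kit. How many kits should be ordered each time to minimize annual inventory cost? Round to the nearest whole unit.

Annual demand D = 999 × 50 = 49,950.
EOQ = √(2DS / H) = √(2 × 49,950 × 396 / 5.99).
= √(39,560,400 / 5.99) = √6,604,407.3456 ≈ 2569.904.

Q* ≈ 2,570 kits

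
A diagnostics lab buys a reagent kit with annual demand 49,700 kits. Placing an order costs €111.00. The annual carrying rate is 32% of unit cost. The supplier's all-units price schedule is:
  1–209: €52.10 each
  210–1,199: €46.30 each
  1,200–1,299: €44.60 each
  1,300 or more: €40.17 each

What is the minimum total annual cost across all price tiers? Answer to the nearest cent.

Holding cost per unit per year at price C is H = 0.32·C.
Evaluate total cost at each tier's feasible EOQ or, if the EOQ is below the tier, at the tier's minimum quantity.
Tier 1 (€52.10): EOQ = 813.5 exceeds tier's upper bound 209, so this tier is dominated.
EOQ at €46.30 = 863.0 (feasible in tier 2): TC = 49,700×€46.30 + (49,700/863.0)×111 + (863.0/2)×0.32×€46.30 = €2,313,895.57.
EOQ at €44.60 = 879.2 < 1200, so use break Q=1200: TC = 49,700×€44.60 + (49,700/1200.0)×111 + (1200.0/2)×0.32×€44.60 = €2,229,780.45.
EOQ at €40.17 = 926.5 < 1300, so use break Q=1300: TC = 49,700×€40.17 + (49,700/1300.0)×111 + (1300.0/2)×0.32×€40.17 = €2,009,047.98.
Lowest total cost among the candidates is at Q = 1300.0.

TC* ≈ €2,009,047.98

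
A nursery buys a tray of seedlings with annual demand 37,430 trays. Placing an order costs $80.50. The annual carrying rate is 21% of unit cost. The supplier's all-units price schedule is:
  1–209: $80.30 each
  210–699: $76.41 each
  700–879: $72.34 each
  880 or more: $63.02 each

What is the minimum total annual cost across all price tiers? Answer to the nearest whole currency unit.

Holding cost per unit per year at price C is H = 0.21·C.
Candidates are each tier's EOQ (if it falls in that tier) and each price-break quantity.
Tier 1 ($80.30): EOQ = 597.8 exceeds tier's upper bound 209, so this tier is dominated.
EOQ at $76.41 = 612.8 (feasible in tier 2): TC = 37,430×$76.41 + (37,430/612.8)×80.5 + (612.8/2)×0.21×$76.41 = $2,869,859.79.
EOQ at $72.34 = 629.8 < 700, so use break Q=700: TC = 37,430×$72.34 + (37,430/700.0)×80.5 + (700.0/2)×0.21×$72.34 = $2,717,307.64.
EOQ at $63.02 = 674.8 < 880, so use break Q=880: TC = 37,430×$63.02 + (37,430/880.0)×80.5 + (880.0/2)×0.21×$63.02 = $2,368,085.64.
Lowest total cost among the candidates is at Q = 880.0.

TC* ≈ $2,368,086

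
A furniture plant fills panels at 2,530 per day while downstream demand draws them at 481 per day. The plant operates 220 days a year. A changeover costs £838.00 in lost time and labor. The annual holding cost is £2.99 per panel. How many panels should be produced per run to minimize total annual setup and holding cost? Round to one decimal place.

Q* ≈ 8,558.0 panels

Annual demand D = 481 × 220 = 105,820.
Production build-up factor (1 − d/p) = 1 − 481/2,530 = 0.8099.
Q* = √(2DS / (H(1 − d/p))) = √(2 × 105,820 × 838 / (2.99 × 0.8099)).
= √(177,354,320 / 2.4215) ≈ 8558.045.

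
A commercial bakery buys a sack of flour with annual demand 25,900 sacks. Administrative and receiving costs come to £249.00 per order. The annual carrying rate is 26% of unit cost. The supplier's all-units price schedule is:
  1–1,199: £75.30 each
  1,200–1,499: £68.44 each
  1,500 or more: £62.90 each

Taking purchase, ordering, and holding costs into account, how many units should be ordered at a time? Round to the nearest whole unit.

Q* ≈ 1,500 sacks

Holding cost per unit per year at price C is H = 0.26·C.
Evaluate total cost at each tier's feasible EOQ or, if the EOQ is below the tier, at the tier's minimum quantity.
EOQ at £75.30 = 811.7 (feasible in tier 1): TC = 25,900×£75.30 + (25,900/811.7)×249 + (811.7/2)×0.26×£75.30 = £1,966,160.91.
EOQ at £68.44 = 851.4 < 1200, so use break Q=1200: TC = 25,900×£68.44 + (25,900/1200.0)×249 + (1200.0/2)×0.26×£68.44 = £1,788,646.89.
EOQ at £62.90 = 888.1 < 1500, so use break Q=1500: TC = 25,900×£62.90 + (25,900/1500.0)×249 + (1500.0/2)×0.26×£62.90 = £1,645,674.90.
Lowest total cost is £1,645,674.90 at Q = 1500.0.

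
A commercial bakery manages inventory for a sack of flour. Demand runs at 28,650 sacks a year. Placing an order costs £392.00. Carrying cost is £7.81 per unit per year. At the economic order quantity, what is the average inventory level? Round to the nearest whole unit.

Q* = √(2DS/H) = √(2 × 28,650 × 392 / 7.81) ≈ 1695.88.
Average inventory = Q*/2 ≈ 1695.88 / 2 = 847.939.

Average inventory ≈ 848 sacks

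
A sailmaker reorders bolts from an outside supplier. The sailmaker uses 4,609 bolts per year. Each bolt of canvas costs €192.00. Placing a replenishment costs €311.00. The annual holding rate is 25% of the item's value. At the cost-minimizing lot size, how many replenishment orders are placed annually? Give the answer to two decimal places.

Holding cost H = 0.25 × €192.00 = €48.0000 per unit per year.
The optimal lot size = √(2DS/H) = √(2 × 4,609 × 311 / 48) ≈ 244.39.
Orders per year = D / Q* = 4,609 / 244.39 ≈ 18.859.

N ≈ 18.86 orders per year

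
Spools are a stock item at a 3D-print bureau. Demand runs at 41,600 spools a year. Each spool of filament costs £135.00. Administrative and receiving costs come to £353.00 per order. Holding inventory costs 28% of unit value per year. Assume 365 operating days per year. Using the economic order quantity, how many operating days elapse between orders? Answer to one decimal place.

Holding cost H = 0.28 × £135.00 = £37.8000 per unit per year.
EOQ = √(2DS/H) = √(2 × 41,600 × 353 / 37.8) ≈ 881.46.
Cycle time = Q*/D × 365 = 881.46 / 41,600 × 365 ≈ 7.734 days.

T ≈ 7.7 days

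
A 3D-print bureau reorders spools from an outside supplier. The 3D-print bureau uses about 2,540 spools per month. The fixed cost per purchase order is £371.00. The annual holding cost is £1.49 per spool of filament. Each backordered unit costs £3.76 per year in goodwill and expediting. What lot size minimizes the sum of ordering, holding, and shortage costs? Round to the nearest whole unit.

Annual demand D = 2,540 × 12 = 30,480.
With planned backorders, Q* = √(2DS/H) · √((H+B)/B).
√(2DS/H) = √(2 × 30,480 × 371 / 1.49) = 3895.976.
√((H+B)/B) = √((1.49+3.76)/3.76) = 1.1816.
Q* ≈ 4603.647.

Q* ≈ 4,604 spools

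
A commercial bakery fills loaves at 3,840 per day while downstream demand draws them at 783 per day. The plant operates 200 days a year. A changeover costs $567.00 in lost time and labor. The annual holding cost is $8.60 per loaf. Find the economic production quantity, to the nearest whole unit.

Annual demand D = 783 × 200 = 156,600.
Production build-up factor (1 − d/p) = 1 − 783/3,840 = 0.7961.
Q* = √(2DS / (H(1 − d/p))) = √(2 × 156,600 × 567 / (8.6 × 0.7961)).
= √(177,584,400 / 6.8464) ≈ 5092.969.

Q* ≈ 5,093 loaves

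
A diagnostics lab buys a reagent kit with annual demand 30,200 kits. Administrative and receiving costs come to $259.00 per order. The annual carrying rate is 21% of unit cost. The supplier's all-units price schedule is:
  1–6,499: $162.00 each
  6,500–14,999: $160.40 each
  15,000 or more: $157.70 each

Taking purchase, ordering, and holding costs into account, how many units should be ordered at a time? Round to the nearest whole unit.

Q* ≈ 678 kits

Holding cost per unit per year at price C is H = 0.21·C.
Candidates are each tier's EOQ (if it falls in that tier) and each price-break quantity.
EOQ at $162.00 = 678.1 (feasible in tier 1): TC = 30,200×$162.00 + (30,200/678.1)×259 + (678.1/2)×0.21×$162.00 = $4,915,469.36.
EOQ at $160.40 = 681.5 < 6500, so use break Q=6500: TC = 30,200×$160.40 + (30,200/6500.0)×259 + (6500.0/2)×0.21×$160.40 = $4,954,756.35.
EOQ at $157.70 = 687.3 < 15000, so use break Q=15000: TC = 30,200×$157.70 + (30,200/15000.0)×259 + (15000.0/2)×0.21×$157.70 = $5,011,438.95.
Lowest total cost is $4,915,469.36 at Q = 678.1.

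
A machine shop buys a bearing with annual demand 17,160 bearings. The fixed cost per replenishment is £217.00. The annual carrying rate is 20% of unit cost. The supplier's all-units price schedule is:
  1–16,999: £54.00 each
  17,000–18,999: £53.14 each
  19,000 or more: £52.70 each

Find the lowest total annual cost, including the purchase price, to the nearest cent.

TC* ≈ £935,608.41

Holding cost per unit per year at price C is H = 0.20·C.
For each price level, check whether its EOQ is feasible; otherwise the best quantity at that price is the breakpoint.
EOQ at £54.00 = 830.4 (feasible in tier 1): TC = 17,160×£54.00 + (17,160/830.4)×217 + (830.4/2)×0.20×£54.00 = £935,608.41.
EOQ at £53.14 = 837.1 < 17000, so use break Q=17000: TC = 17,160×£53.14 + (17,160/17000.0)×217 + (17000.0/2)×0.20×£53.14 = £1,002,439.44.
EOQ at £52.70 = 840.6 < 19000, so use break Q=19000: TC = 17,160×£52.70 + (17,160/19000.0)×217 + (19000.0/2)×0.20×£52.70 = £1,004,657.99.
Lowest total cost among the candidates is at Q = 830.4.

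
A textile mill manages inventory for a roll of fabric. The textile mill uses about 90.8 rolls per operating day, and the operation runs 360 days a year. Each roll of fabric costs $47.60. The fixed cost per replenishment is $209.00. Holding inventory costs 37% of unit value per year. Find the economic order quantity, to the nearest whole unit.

Q* ≈ 881 rolls

Annual demand D = 90.8 × 360 = 32,688.
Holding cost H = 0.37 × $47.60 = $17.6120 per unit per year.
EOQ = √(2DS / H) = √(2 × 32,688 × 209 / 17.612).
= √(13,663,584 / 17.612) = √775,811.0379 ≈ 880.801.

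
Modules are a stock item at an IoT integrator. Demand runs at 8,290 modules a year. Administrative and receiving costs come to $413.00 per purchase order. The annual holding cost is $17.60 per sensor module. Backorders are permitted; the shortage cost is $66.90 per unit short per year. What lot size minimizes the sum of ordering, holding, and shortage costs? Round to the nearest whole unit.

Q* ≈ 701 modules

With planned backorders, Q* = √(2DS/H) · √((H+B)/B).
√(2DS/H) = √(2 × 8,290 × 413 / 17.6) = 623.751.
√((H+B)/B) = √((17.6+66.9)/66.9) = 1.1239.
Q* ≈ 701.013.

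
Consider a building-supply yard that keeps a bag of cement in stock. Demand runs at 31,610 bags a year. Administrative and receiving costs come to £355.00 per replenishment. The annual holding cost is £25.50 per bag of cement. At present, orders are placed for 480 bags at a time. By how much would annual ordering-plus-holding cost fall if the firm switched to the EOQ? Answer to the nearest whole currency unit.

EOQ = √(2DS/H) = √(2 × 31,610 × 355 / 25.5) ≈ 938.15.
Cost at Q* = (D/Q*)S + (Q*/2)H = √(2DSH) ≈ £23,922.77.
Cost at Q = 480: (31,610/480)×355 + (480/2)×25.5 = £23,378.23 + £6,120.00 = £29,498.23.
Excess = £29,498.23 − £23,922.77 = £5,575.46.

Extra cost ≈ £5,575 per year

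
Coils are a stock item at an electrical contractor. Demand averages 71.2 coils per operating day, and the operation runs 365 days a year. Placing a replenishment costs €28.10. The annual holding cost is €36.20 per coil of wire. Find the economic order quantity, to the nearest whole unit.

Annual demand D = 71.2 × 365 = 25,988.
EOQ = √(2DS / H) = √(2 × 25,988 × 28.1 / 36.2).
= √(1,460,525.6 / 36.2) = √40,346.011 ≈ 200.863.

Q* ≈ 201 coils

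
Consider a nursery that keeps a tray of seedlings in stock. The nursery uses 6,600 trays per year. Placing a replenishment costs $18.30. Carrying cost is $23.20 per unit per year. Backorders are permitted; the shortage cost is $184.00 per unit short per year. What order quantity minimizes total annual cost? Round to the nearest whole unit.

Q* ≈ 108 trays

With planned backorders, Q* = √(2DS/H) · √((H+B)/B).
√(2DS/H) = √(2 × 6,600 × 18.3 / 23.2) = 102.040.
√((H+B)/B) = √((23.2+184)/184) = 1.0612.
Q* ≈ 108.282.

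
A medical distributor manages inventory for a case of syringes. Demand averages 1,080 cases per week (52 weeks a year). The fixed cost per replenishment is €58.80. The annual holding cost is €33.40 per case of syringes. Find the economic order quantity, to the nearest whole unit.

Annual demand D = 1,080 × 52 = 56,160.
EOQ = √(2DS / H) = √(2 × 56,160 × 58.8 / 33.4).
= √(6,604,416 / 33.4) = √197,737.006 ≈ 444.676.

Q* ≈ 445 cases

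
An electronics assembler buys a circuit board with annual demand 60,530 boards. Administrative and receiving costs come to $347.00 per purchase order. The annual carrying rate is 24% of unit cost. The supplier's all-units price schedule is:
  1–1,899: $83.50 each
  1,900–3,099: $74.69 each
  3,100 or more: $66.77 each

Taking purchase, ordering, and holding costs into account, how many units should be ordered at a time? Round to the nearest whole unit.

Holding cost per unit per year at price C is H = 0.24·C.
For each price level, check whether its EOQ is feasible; otherwise the best quantity at that price is the breakpoint.
EOQ at $83.50 = 1447.8 (feasible in tier 1): TC = 60,530×$83.50 + (60,530/1447.8)×347 + (1447.8/2)×0.24×$83.50 = $5,083,269.42.
EOQ at $74.69 = 1530.8 < 1900, so use break Q=1900: TC = 60,530×$74.69 + (60,530/1900.0)×347 + (1900.0/2)×0.24×$74.69 = $4,549,069.71.
EOQ at $66.77 = 1619.1 < 3100, so use break Q=3100: TC = 60,530×$66.77 + (60,530/3100.0)×347 + (3100.0/2)×0.24×$66.77 = $4,073,201.99.
Lowest total cost is $4,073,201.99 at Q = 3100.0.

Q* ≈ 3,100 boards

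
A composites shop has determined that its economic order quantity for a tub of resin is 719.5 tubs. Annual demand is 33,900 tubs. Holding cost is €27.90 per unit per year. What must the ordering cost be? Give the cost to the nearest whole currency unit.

The basic EOQ model gives Q* = √(2DS/H); rearrange for the unknown.
From Q* = √(2DS/H): S = Q*²H / (2D) = 719.5² × 27.9 / (2 × 33,900) = 213.0277.

S ≈ €213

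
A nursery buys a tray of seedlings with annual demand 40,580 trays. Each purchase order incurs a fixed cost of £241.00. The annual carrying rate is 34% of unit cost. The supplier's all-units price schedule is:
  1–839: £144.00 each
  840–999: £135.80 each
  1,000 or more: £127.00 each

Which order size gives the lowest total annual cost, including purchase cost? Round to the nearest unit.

Q* ≈ 1,000 trays

Holding cost per unit per year at price C is H = 0.34·C.
Evaluate total cost at each tier's feasible EOQ or, if the EOQ is below the tier, at the tier's minimum quantity.
EOQ at £144.00 = 632.1 (feasible in tier 1): TC = 40,580×£144.00 + (40,580/632.1)×241 + (632.1/2)×0.34×£144.00 = £5,874,465.70.
EOQ at £135.80 = 650.9 < 840, so use break Q=840: TC = 40,580×£135.80 + (40,580/840.0)×241 + (840.0/2)×0.34×£135.80 = £5,541,798.84.
EOQ at £127.00 = 673.0 < 1000, so use break Q=1000: TC = 40,580×£127.00 + (40,580/1000.0)×241 + (1000.0/2)×0.34×£127.00 = £5,185,029.78.
Lowest total cost is £5,185,029.78 at Q = 1000.0.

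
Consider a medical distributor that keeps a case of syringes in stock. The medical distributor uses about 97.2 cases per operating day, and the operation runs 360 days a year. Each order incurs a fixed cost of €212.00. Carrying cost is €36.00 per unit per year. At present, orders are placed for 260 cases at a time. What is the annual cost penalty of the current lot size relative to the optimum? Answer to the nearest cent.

Extra cost ≈ €10,100.95 per year

Annual demand D = 97.2 × 360 = 34,992.
EOQ = √(2DS/H) = √(2 × 34,992 × 212 / 36) ≈ 641.97.
Cost at Q* = (D/Q*)S + (Q*/2)H = √(2DSH) ≈ €23,110.99.
Cost at Q = 260: (34,992/260)×212 + (260/2)×36 = €28,531.94 + €4,680.00 = €33,211.94.
Excess = €33,211.94 − €23,110.99 = €10,100.95.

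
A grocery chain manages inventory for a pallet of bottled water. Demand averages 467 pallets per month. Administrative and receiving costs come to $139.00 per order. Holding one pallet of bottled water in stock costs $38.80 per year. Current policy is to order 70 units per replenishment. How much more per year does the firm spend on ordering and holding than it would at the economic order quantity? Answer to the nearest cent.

Annual demand D = 467 × 12 = 5,604.
EOQ = √(2DS/H) = √(2 × 5,604 × 139 / 38.8) ≈ 200.38.
Cost at Q* = (D/Q*)S + (Q*/2)H = √(2DSH) ≈ $7,774.77.
Cost at Q = 70: (5,604/70)×139 + (70/2)×38.8 = $11,127.94 + $1,358.00 = $12,485.94.
Excess = $12,485.94 − $7,774.77 = $4,711.18.

Extra cost ≈ $4,711.18 per year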